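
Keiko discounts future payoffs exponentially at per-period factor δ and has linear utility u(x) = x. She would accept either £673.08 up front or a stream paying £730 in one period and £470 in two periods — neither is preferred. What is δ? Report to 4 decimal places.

δ ≈ 0.6500

Equating present values: 673.08 = 730δ + 470δ².
So 470δ² + 730δ − 673.08 = 0.
The positive root is δ = [−730 + √(730² + 4·470·673.08)] / (2·470) = (−730 + 1341.004)/940 ≈ 0.6500.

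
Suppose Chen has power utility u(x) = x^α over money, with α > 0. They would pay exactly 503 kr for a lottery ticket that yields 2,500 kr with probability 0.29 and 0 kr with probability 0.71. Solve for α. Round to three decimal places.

α ≈ 0.772

The lottery's expected utility is 0.29·u(2500) + 0.71·u(0) = 0.29·2500^α (since u(0) = 0 for α > 0).
Setting u(503) equal to that: 503^α = 0.29·2500^α ⇒ (503/2500)^α = 0.29.
Taking logs: α·ln(503/2500) = ln(0.29), so α = -1.237874 / -1.603456 ≈ 0.772.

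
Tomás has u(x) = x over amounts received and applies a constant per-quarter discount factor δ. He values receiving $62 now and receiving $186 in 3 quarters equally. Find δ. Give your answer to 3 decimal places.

δ ≈ 0.693

The payoff in 3 quarters is discounted by δ^3, so u(62) = δ^3·u(186) and δ^3 = u(62)/u(186).
With u(x) = x: δ^3 = 62/186 = 0.33333.
Hence δ = (0.33333)^(1/3) = 0.69336.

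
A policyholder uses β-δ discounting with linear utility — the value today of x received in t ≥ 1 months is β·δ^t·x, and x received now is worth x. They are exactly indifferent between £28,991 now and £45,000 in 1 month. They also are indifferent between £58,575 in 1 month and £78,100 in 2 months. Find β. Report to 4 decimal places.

β ≈ 0.8590

From the later pair, β·δ^1·58575 = β·δ^2·78100; dividing through, δ = 58575/78100 = 0.75000.
Now use the now-vs-future pair: 28991 = β·δ·45000 gives β = 28991/(0.75000·45000) ≈ 0.8590.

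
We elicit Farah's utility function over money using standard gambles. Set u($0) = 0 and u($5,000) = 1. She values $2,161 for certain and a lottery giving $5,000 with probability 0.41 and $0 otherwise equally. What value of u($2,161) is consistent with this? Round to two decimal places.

0.41

The indifference gives u($2,161) = 0.41·u($5,000) + 0.59·u($0) = 0.41·1 + 0.59·0 = 0.41.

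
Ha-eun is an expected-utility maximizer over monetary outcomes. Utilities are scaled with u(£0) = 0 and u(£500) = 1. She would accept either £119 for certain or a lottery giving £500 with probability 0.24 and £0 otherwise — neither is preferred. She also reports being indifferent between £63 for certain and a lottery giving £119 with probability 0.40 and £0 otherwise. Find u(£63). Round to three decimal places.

From the first indifference, u(£119) = 0.24·u(£500) + 0.76·u(£0) = 0.24·1 + 0.76·0 = 0.24.
Chaining: u(£63) = 0.40·0.24 + 0.60·0.00 = 0.0960.

0.096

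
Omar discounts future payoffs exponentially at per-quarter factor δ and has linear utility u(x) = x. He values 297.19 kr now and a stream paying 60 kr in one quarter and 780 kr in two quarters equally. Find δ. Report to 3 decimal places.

δ ≈ 0.580

Present value of the stream is 60·δ + 780·δ². Indifference gives 60δ + 780δ² = 297.19.
That is, 780δ² + 60δ − 297.19 = 0, a quadratic in δ.
By the quadratic formula (taking the positive root), δ = (−60 + √930832.80) / 1560 ≈ 0.580.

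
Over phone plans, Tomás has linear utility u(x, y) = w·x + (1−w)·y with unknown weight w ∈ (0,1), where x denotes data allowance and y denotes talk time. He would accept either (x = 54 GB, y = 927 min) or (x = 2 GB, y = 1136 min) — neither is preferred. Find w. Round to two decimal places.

w = 0.80

Equating utilities: w·54 + (1−w)·927 = w·2 + (1−w)·1136.
Rearranging, 52·w − 209·(1−w) = 0.
So w/(1−w) = 209/52 = 4.0192, giving w = 209/(52+209) = 0.80.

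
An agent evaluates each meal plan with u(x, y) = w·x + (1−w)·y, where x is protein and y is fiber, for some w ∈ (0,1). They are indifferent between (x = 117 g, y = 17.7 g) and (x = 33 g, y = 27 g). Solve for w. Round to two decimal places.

Equating utilities: w·117 + (1−w)·17.7 = w·33 + (1−w)·27.
Collecting terms: w·84 = (1−w)·9.3.
The marginal rate of substitution is 9.3/84, so w = 9.3/(84+9.3) = 0.10.

w = 0.10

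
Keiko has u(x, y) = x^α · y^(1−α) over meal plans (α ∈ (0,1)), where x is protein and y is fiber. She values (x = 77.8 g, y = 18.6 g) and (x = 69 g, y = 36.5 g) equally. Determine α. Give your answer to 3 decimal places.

The Cobb–Douglas utilities coincide, so 77.8^α·18.6^(1−α) = 69^α·36.5^(1−α).
Rearrange to (77.8/69)^α = (36.5/18.6)^(1−α) and take logs: α·0.120035 = (1−α)·0.674151.
So α/(1−α) = (0.674151)/(0.120035) = 5.616287, and α = 5.616287/6.616287 ≈ 0.849.

α ≈ 0.849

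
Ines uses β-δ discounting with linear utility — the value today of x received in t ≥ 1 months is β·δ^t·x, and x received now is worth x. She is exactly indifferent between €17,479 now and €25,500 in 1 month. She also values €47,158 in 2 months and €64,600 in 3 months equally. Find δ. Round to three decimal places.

δ ≈ 0.730

The second indifference involves only future payoffs, so β cancels: β·δ^2·47158 = β·δ^3·64600, giving δ = 47158/64600 = 0.73000.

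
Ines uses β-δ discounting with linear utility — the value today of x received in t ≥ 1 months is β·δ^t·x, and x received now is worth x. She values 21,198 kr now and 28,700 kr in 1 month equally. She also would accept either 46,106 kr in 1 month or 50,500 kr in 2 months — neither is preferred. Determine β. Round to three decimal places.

β ≈ 0.809

Both payoffs in the second observation are in the future, so β drops out: δ^1·46106 = δ^2·50500 ⇒ δ = 46106/50500 = 0.91299.
Substituting δ into 21198 = β·δ·28700: β = 21198/(26202.816) ≈ 0.809.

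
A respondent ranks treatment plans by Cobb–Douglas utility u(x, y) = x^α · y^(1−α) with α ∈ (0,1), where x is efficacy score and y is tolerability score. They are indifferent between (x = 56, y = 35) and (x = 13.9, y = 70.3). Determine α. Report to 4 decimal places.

Set the two utilities equal: 56^α·35^(1−α) = 13.9^α·70.3^(1−α).
(56/13.9)^α = (70.3/35)^(1−α); take logs: α·ln(56/13.9) = (1−α)·ln(70.3/35), i.e. α·1.3934629 = (1−α)·0.6974237.
So α/(1−α) = (0.6974237)/(1.3934629) = 0.5004968, and α = 0.5004968/1.5004968 ≈ 0.3336.

α ≈ 0.3336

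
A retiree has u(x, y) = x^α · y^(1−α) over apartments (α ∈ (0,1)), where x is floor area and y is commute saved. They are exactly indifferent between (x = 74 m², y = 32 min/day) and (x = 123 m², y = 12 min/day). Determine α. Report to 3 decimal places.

α ≈ 0.659

The Cobb–Douglas utilities coincide, so 74^α·32^(1−α) = 123^α·12^(1−α).
Taking logs: α·ln 74 + (1−α)·ln 32 = α·ln 123 + (1−α)·ln 12, i.e. α·-0.508119 = (1−α)·-0.980829.
With A = -0.508119 and B = -0.980829: α·A = (1−α)·B, so α = B/(A+B) = -0.980829/-1.488948 ≈ 0.659.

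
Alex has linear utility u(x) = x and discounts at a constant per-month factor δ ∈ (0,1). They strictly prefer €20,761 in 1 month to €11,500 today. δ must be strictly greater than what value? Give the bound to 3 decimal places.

δ > 0.554

The preference means 11500 < δ·20761.
So δ > 11500/20761 = 0.55392.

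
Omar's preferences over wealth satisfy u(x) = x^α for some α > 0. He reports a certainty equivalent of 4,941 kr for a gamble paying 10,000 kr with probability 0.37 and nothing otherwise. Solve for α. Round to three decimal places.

α ≈ 1.410

Since u(0) = 0, the lottery's EU is 0.37·10000^α.
Indifference: 4941^α = 0.37·10000^α, so (4941/10000)^α = 0.37.
Taking logs: α·ln(4941/10000) = ln(0.37), so α = -0.994252 / -0.705017 ≈ 1.410.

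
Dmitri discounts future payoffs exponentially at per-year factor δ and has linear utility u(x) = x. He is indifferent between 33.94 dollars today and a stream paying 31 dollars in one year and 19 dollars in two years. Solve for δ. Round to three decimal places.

Equating present values: 33.94 = 31δ + 19δ².
Rearranged: 19δ² + 31δ − 33.94 = 0.
δ = (−31 + √(31² + 4·19·33.94)) / (2·19) = (−31 + √3540.44) / 38 ≈ 0.750.

δ ≈ 0.750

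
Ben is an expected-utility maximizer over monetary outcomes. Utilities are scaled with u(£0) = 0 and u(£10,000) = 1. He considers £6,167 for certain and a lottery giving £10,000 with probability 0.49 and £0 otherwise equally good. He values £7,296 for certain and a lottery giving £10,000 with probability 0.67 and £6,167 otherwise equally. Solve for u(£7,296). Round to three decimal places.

0.832

First, u(£6,167) = 0.49·u(£10,000) + 0.51·u(£0) = 0.49.
The second indifference gives u(£7,296) = 0.67·u(£10,000) + 0.33·u(£6,167) = 0.67·1.00 + 0.33·0.49 = 0.8317.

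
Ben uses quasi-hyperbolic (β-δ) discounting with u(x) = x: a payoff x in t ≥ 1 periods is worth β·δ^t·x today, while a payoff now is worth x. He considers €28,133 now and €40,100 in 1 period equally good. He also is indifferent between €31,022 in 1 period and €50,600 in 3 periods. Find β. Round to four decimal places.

From the later pair, β·δ^1·31022 = β·δ^3·50600; dividing through, δ^2 = 31022/50600 = 0.61308, so δ = 0.78300.
Substituting δ into 28133 = β·δ·40100: β = 28133/(31398.146) ≈ 0.8960.

β ≈ 0.8960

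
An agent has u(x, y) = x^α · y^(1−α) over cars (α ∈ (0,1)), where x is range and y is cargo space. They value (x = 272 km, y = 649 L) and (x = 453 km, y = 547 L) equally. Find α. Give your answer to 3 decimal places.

α ≈ 0.251

The Cobb–Douglas utilities coincide, so 272^α·649^(1−α) = 453^α·547^(1−α).
Taking logs: α·ln 272 + (1−α)·ln 649 = α·ln 453 + (1−α)·ln 547, i.e. α·-0.510090 = (1−α)·-0.170984.
So α/(1−α) = (-0.170984)/(-0.510090) = 0.335204, and α = 0.335204/1.335204 ≈ 0.251.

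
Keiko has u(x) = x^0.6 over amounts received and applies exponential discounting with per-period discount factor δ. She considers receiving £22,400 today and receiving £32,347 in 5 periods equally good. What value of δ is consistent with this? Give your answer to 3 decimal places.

Indifference means u(22400) = δ^5 · u(32347), so δ^5 = u(22400)/u(32347).
Since u(x) = x^0.6, δ^5 = (22400/32347)^0.6 = 0.69249^0.6 = 0.80214.
Hence δ = (0.80214)^(1/5) = 0.95686.

δ ≈ 0.957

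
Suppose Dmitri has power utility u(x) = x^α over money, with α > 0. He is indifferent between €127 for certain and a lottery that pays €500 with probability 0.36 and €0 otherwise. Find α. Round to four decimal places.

EU(lottery) = 0.36·500^α + 0.64·0 = 0.36·500^α.
Setting u(127) equal to that: 127^α = 0.36·500^α ⇒ (127/500)^α = 0.36.
α = ln(0.36) / ln(127/500) = -1.0216512/-1.3704210 ≈ 0.7455.

α ≈ 0.7455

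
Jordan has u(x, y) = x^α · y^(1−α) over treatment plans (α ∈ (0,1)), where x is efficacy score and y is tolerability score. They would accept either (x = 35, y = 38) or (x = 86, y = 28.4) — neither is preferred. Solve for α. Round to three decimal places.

Set the two utilities equal: 35^α·38^(1−α) = 86^α·28.4^(1−α).
Taking logs: α·ln 35 + (1−α)·ln 38 = α·ln 86 + (1−α)·ln 28.4, i.e. α·-0.898999 = (1−α)·-0.291197.
So α/(1−α) = (-0.291197)/(-0.898999) = 0.323912, and α = 0.323912/1.323912 ≈ 0.245.

α ≈ 0.245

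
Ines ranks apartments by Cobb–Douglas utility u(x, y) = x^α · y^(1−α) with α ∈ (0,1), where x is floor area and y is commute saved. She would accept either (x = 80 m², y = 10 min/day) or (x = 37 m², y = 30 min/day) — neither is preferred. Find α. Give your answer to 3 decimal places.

The Cobb–Douglas utilities coincide, so 80^α·10^(1−α) = 37^α·30^(1−α).
(80/37)^α = (30/10)^(1−α); take logs: α·ln(80/37) = (1−α)·ln(30/10), i.e. α·0.771109 = (1−α)·1.098612.
With A = 0.771109 and B = 1.098612: α·A = (1−α)·B, so α = B/(A+B) = 1.098612/1.869721 ≈ 0.588.

α ≈ 0.588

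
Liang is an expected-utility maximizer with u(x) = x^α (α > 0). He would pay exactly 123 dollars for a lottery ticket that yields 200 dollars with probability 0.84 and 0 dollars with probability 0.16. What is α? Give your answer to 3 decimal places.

Since u(0) = 0, the lottery's EU is 0.84·200^α.
Equating: 123^α = 0.84·200^α, i.e. 0.6150^α = 0.84.
Taking logs: α·ln(123/200) = ln(0.84), so α = -0.174353 / -0.486133 ≈ 0.359.

α ≈ 0.359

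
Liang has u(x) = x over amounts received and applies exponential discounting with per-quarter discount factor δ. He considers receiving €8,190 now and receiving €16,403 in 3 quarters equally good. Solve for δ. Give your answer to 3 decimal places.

δ ≈ 0.793

Indifference means u(8190) = δ^3 · u(16403), so δ^3 = u(8190)/u(16403).
With u(x) = x: δ^3 = 8190/16403 = 0.49930.
Taking the cube root: δ = 0.49930^(1/3) ≈ 0.793.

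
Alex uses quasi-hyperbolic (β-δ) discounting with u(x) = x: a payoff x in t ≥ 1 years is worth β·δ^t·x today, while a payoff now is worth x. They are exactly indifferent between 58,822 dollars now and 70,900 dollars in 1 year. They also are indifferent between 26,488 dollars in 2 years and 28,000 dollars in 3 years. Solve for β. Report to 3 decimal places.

Both payoffs in the second observation are in the future, so β drops out: δ^2·26488 = δ^3·28000 ⇒ δ = 26488/28000 = 0.94600.
The first indifference: 58822 = β·δ·70900, so β = 58822/(δ·70900) = 58822/(0.94600·70900) ≈ 0.877.

β ≈ 0.877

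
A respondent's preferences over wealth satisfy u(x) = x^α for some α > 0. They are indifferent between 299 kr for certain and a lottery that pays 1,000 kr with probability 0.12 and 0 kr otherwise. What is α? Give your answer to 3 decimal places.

The lottery's expected utility is 0.12·u(1000) + 0.88·u(0) = 0.12·1000^α (since u(0) = 0 for α > 0).
Setting u(299) equal to that: 299^α = 0.12·1000^α ⇒ (299/1000)^α = 0.12.
Taking logs: α·ln(299/1000) = ln(0.12), so α = -2.120264 / -1.207312 ≈ 1.756.

α ≈ 1.756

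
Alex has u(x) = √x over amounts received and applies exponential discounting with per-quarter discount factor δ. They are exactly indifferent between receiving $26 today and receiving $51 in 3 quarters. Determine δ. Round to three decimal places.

δ ≈ 0.894

Indifference means u(26) = δ^3 · u(51), so δ^3 = u(26)/u(51).
Since u(x) = √x, δ^3 = √(26/51) = 0.71401.
Hence δ = (0.71401)^(1/3) = 0.89379.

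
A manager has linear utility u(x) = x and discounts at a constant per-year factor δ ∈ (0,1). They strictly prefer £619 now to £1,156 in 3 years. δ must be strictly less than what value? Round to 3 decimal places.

δ < 0.812

Comparing present values: 619 > δ^3·1156.
Hence δ^3 < 619/1156 = 0.53547, and x ↦ x^(1/3) is increasing on (0,∞).
δ < (619/1156)^(1/3) ≈ 0.812.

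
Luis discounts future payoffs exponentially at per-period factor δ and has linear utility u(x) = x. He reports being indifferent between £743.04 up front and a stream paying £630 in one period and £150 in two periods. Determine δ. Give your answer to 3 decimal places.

Equating present values: 743.04 = 630δ + 150δ².
Rearranged: 150δ² + 630δ − 743.04 = 0.
δ = (−630 + √(630² + 4·150·743.04)) / (2·150) = (−630 + √842724.00) / 300 ≈ 0.960.

δ ≈ 0.960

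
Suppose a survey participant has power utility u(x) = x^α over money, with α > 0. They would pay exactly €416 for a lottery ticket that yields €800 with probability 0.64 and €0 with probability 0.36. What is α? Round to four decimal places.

α ≈ 0.6825

The lottery's expected utility is 0.64·u(800) + 0.36·u(0) = 0.64·800^α (since u(0) = 0 for α > 0).
Setting u(416) equal to that: 416^α = 0.64·800^α ⇒ (416/800)^α = 0.64.
Taking logs: α·ln(416/800) = ln(0.64), so α = -0.4462871 / -0.6539265 ≈ 0.6825.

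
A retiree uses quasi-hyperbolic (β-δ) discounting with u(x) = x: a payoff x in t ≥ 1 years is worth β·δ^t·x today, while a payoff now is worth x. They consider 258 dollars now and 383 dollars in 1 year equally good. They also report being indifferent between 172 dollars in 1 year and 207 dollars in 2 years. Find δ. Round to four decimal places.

δ ≈ 0.8309

Both payoffs in the second observation are in the future, so β drops out: δ^1·172 = δ^2·207 ⇒ δ = 172/207 = 0.83092.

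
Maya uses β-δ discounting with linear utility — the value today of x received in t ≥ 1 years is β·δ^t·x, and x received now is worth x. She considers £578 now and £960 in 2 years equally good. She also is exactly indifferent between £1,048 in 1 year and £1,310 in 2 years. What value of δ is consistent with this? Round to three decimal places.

Both payoffs in the second observation are in the future, so β drops out: δ^1·1048 = δ^2·1310 ⇒ δ = 1048/1310 = 0.80000.

δ ≈ 0.800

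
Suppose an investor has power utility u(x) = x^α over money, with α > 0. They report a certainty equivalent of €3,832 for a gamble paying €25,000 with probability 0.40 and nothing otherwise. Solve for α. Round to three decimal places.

The lottery's expected utility is 0.40·u(25000) + 0.60·u(0) = 0.40·25000^α (since u(0) = 0 for α > 0).
Setting u(3832) equal to that: 3832^α = 0.40·25000^α ⇒ (3832/25000)^α = 0.40.
Take logs: α = ln 0.40 / ln(3832/25000) ≈ 0.48856.

α ≈ 0.489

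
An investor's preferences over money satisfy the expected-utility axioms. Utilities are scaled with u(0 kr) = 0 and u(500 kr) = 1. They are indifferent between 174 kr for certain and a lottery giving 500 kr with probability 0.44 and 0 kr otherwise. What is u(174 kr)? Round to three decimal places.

u(174 kr) equals the lottery's expected utility: 0.44·1 + 0.56·0 = 0.44.

0.440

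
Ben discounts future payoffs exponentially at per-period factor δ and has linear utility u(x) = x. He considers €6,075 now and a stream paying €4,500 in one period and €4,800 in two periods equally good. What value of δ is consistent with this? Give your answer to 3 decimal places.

Equating present values: 6075 = 4500δ + 4800δ².
Rearranged: 4800δ² + 4500δ − 6075 = 0.
δ = (−4500 + √(4500² + 4·4800·6075)) / (2·4800) = (−4500 + √136890000.00) / 9600 ≈ 0.750.

δ ≈ 0.750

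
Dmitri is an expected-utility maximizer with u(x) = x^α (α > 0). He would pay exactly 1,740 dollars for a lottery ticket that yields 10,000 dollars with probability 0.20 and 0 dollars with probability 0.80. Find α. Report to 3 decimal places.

α ≈ 0.920

EU(lottery) = 0.20·10000^α + 0.80·0 = 0.20·10000^α.
Indifference: 1740^α = 0.20·10000^α, so (1740/10000)^α = 0.20.
α = ln(0.20) / ln(1740/10000) = -1.609438/-1.748700 ≈ 0.920.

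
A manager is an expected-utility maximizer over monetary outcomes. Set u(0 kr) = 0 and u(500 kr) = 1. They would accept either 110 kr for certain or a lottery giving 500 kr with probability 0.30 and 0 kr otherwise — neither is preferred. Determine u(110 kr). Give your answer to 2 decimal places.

0.30

The indifference gives u(110 kr) = 0.30·u(500 kr) + 0.70·u(0 kr) = 0.30·1 + 0.70·0 = 0.30.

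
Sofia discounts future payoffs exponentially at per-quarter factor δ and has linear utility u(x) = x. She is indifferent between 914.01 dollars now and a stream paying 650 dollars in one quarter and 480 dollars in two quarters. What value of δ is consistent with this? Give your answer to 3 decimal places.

Equating present values: 914.01 = 650δ + 480δ².
So 480δ² + 650δ − 914.01 = 0.
The positive root is δ = [−650 + √(650² + 4·480·914.01)] / (2·480) = (−650 + 1475.601)/960 ≈ 0.860.

δ ≈ 0.860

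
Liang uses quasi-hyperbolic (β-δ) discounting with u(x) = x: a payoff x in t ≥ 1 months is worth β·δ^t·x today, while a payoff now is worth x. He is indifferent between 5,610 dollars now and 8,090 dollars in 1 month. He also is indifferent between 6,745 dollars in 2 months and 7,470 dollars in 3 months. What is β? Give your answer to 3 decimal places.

β ≈ 0.768

From the later pair, β·δ^2·6745 = β·δ^3·7470; dividing through, δ = 6745/7470 = 0.90295.
Now use the now-vs-future pair: 5610 = β·δ·8090 gives β = 5610/(0.90295·8090) ≈ 0.768.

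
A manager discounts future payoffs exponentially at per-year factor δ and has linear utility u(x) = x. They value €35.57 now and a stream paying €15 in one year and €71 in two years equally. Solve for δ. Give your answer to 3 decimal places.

δ ≈ 0.610

The stream is worth 15δ + 71δ² today, so 15δ + 71δ² = 35.57.
That is, 71δ² + 15δ − 35.57 = 0, a quadratic in δ.
By the quadratic formula (taking the positive root), δ = (−15 + √10326.88) / 142 ≈ 0.610.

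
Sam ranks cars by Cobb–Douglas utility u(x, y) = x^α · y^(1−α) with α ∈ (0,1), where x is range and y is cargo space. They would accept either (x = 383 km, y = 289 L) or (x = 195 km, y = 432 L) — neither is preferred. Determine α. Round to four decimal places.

Set the two utilities equal: 383^α·289^(1−α) = 195^α·432^(1−α).
(383/195)^α = (432/289)^(1−α); take logs: α·ln(383/195) = (1−α)·ln(432/289), i.e. α·0.6750354 = (1−α)·0.4019989.
With A = 0.6750354 and B = 0.4019989: α·A = (1−α)·B, so α = B/(A+B) = 0.4019989/1.0770343 ≈ 0.3732.

α ≈ 0.3732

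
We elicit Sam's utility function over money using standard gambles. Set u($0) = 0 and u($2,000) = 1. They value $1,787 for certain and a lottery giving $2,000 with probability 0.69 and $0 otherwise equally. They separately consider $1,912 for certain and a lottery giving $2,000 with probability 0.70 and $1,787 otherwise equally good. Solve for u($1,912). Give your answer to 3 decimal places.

0.907

From the first indifference, u($1,787) = 0.69·u($2,000) + 0.31·u($0) = 0.69·1 + 0.31·0 = 0.69.
Chaining: u($1,912) = 0.70·1.00 + 0.30·0.69 = 0.9070.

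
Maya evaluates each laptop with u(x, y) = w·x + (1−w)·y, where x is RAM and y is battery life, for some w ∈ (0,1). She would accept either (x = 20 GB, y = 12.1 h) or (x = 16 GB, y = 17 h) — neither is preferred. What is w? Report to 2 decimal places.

w = 0.55

u(20,12.1) = u(16,17) means w·20 + (1−w)·12.1 = w·16 + (1−w)·17.
Collecting terms: w·4 = (1−w)·4.9.
So w/(1−w) = 4.9/4 = 1.2250, giving w = 4.9/(4+4.9) = 0.55.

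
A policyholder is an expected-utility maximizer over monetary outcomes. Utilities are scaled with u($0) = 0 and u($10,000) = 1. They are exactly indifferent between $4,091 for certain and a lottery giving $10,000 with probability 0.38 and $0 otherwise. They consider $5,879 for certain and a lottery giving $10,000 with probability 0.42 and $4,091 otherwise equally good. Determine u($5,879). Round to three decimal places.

0.640

First, u($4,091) = 0.38·u($10,000) + 0.62·u($0) = 0.38.
Then u($5,879) = 0.42·u($10,000) + 0.58·u($4,091) = 0.42·1.00 + 0.58·0.38 = 0.6404.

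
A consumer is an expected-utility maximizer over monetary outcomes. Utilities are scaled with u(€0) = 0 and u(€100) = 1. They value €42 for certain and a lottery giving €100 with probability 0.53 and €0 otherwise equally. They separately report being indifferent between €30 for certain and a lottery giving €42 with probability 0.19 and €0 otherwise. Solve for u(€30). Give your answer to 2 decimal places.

From the first indifference, u(€42) = 0.53·u(€100) + 0.47·u(€0) = 0.53·1 + 0.47·0 = 0.53.
The second indifference gives u(€30) = 0.19·u(€42) + 0.81·u(€0) = 0.19·0.53 + 0.81·0.00 = 0.1007.

0.10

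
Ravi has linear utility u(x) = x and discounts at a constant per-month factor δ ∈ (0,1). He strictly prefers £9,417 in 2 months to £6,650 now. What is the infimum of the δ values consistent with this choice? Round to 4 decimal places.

Comparing present values: 6650 < δ^2·9417.
Dividing by 9417: δ^2 > 0.70617. Both sides are positive, so the square root keeps the direction.
δ > (6650/9417)^(1/2) ≈ 0.8403.

δ > 0.8403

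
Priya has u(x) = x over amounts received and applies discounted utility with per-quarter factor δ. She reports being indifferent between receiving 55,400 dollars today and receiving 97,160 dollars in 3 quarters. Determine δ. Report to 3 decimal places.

Equating discounted utilities: u(55400) = δ^3·u(97160) ⇒ δ^3 = u(55400)/u(97160).
With u(x) = x: δ^3 = 55400/97160 = 0.57019.
Hence δ = (0.57019)^(1/3) = 0.82923.

δ ≈ 0.829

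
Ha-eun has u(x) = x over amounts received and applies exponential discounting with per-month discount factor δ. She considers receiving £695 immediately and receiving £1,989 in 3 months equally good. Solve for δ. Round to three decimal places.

δ ≈ 0.704

The payoff in 3 months is discounted by δ^3, so u(695) = δ^3·u(1989) and δ^3 = u(695)/u(1989).
With u(x) = x: δ^3 = 695/1989 = 0.34942.
Hence δ = (0.34942)^(1/3) = 0.70434.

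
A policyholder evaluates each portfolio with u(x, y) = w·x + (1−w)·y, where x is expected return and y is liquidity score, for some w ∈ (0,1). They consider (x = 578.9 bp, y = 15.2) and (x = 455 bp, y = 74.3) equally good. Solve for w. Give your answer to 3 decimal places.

Equating utilities: w·578.9 + (1−w)·15.2 = w·455 + (1−w)·74.3.
Rearranging, 123.9·w − 59.1·(1−w) = 0.
Hence w = 59.1/(123.9+59.1) = 59.1/183 = 0.323.

w = 0.323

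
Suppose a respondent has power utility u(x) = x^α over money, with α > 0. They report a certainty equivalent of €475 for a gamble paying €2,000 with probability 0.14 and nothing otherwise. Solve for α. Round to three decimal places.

α ≈ 1.368

Since u(0) = 0, the lottery's EU is 0.14·2000^α.
Equating: 475^α = 0.14·2000^α, i.e. 0.2375^α = 0.14.
α = ln(0.14) / ln(475/2000) = -1.966113/-1.437588 ≈ 1.368.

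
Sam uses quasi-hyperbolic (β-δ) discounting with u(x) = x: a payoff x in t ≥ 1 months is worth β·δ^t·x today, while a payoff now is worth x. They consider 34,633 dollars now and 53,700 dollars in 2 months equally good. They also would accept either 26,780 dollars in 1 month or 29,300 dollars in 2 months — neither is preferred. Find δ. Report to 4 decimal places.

Both payoffs in the second observation are in the future, so β drops out: δ^1·26780 = δ^2·29300 ⇒ δ = 26780/29300 = 0.91399.

δ ≈ 0.9140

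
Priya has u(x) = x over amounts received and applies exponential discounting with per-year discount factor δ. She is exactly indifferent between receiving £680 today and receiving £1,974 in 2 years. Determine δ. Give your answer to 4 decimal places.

δ ≈ 0.5869

The payoff in 2 years is discounted by δ^2, so u(680) = δ^2·u(1974) and δ^2 = u(680)/u(1974).
With u(x) = x: δ^2 = 680/1974 = 0.34448.
Hence δ = (0.34448)^(1/2) = 0.586923.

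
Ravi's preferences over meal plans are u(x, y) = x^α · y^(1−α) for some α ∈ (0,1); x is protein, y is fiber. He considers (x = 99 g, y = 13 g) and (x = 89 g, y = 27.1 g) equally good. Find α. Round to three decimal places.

α ≈ 0.873

Set the two utilities equal: 99^α·13^(1−α) = 89^α·27.1^(1−α).
Taking logs: α·ln 99 + (1−α)·ln 13 = α·ln 89 + (1−α)·ln 27.1, i.e. α·0.106483 = (1−α)·0.734584.
With A = 0.106483 and B = 0.734584: α·A = (1−α)·B, so α = B/(A+B) = 0.734584/0.841067 ≈ 0.873.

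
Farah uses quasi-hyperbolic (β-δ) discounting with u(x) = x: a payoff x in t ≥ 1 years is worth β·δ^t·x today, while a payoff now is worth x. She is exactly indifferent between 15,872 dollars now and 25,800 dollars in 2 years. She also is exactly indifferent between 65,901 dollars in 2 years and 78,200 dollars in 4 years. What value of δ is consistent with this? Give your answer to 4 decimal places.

δ ≈ 0.9180

The second indifference involves only future payoffs, so β cancels: β·δ^2·65901 = β·δ^4·78200, giving δ^2 = 65901/78200 = 0.84272, so δ = 0.91800.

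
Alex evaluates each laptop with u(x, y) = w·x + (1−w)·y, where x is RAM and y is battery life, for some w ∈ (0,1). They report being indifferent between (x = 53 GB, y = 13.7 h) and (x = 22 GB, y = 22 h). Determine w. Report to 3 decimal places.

w = 0.211

Equating utilities: w·53 + (1−w)·13.7 = w·22 + (1−w)·22.
w·(53−22) = (1−w)·(22−13.7), i.e. w·31 = (1−w)·8.3.
Hence w = 8.3/(31+8.3) = 8.3/39.3 = 0.211.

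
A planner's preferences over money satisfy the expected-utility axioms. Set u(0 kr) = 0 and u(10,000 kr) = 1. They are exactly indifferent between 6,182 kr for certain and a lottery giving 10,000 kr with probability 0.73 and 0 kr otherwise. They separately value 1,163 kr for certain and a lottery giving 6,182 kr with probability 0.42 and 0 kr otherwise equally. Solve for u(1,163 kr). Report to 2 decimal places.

0.31

From the first indifference, u(6,182 kr) = 0.73·u(10,000 kr) + 0.27·u(0 kr) = 0.73·1 + 0.27·0 = 0.73.
Then u(1,163 kr) = 0.42·u(6,182 kr) + 0.58·u(0 kr) = 0.42·0.73 + 0.58·0.00 = 0.3066.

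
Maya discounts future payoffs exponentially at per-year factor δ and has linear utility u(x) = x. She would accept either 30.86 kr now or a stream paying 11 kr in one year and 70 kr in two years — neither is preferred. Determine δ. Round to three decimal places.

The stream is worth 11δ + 70δ² today, so 11δ + 70δ² = 30.86.
That is, 70δ² + 11δ − 30.86 = 0, a quadratic in δ.
By the quadratic formula (taking the positive root), δ = (−11 + √8761.80) / 140 ≈ 0.590.

δ ≈ 0.590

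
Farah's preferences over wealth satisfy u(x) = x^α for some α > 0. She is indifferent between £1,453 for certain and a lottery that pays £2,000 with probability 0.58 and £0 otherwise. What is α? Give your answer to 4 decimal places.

α ≈ 1.7048

EU(lottery) = 0.58·2000^α + 0.42·0 = 0.58·2000^α.
Equating: 1453^α = 0.58·2000^α, i.e. 0.7265^α = 0.58.
Taking logs: α·ln(1453/2000) = ln(0.58), so α = -0.5447272 / -0.3195168 ≈ 1.7048.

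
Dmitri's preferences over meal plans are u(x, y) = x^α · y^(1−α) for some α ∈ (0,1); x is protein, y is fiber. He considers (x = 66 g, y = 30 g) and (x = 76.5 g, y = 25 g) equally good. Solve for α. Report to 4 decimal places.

Set the two utilities equal: 66^α·30^(1−α) = 76.5^α·25^(1−α).
Rearrange to (66/76.5)^α = (25/30)^(1−α) and take logs: α·-0.1476360 = (1−α)·-0.1823216.
Thus α·(-0.3299576) = -0.1823216, so α = -0.1823216/-0.3299576 ≈ 0.5526.

α ≈ 0.5526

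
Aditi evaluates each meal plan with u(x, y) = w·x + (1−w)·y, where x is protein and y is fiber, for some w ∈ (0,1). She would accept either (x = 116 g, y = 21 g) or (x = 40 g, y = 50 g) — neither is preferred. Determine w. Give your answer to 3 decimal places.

u(116,21) = u(40,50) means w·116 + (1−w)·21 = w·40 + (1−w)·50.
Collecting terms: w·76 = (1−w)·29.
The marginal rate of substitution is 29/76, so w = 29/(76+29) = 0.276.

w = 0.276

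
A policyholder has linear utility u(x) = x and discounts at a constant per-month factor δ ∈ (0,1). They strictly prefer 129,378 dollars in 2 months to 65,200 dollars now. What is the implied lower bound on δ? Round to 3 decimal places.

Under u(x) = x this choice says 65200 < δ^2·129378.
So δ^2 > 65200/129378 = 0.50395; taking the square root of both positive sides preserves the inequality.
δ > (65200/129378)^(1/2) ≈ 0.710.

δ > 0.710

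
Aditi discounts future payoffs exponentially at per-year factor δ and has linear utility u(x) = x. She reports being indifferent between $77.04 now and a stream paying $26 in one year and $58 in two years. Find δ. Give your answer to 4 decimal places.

The stream is worth 26δ + 58δ² today, so 26δ + 58δ² = 77.04.
That is, 58δ² + 26δ − 77.04 = 0, a quadratic in δ.
δ = (−26 + √(26² + 4·58·77.04)) / (2·58) = (−26 + √18549.28) / 116 ≈ 0.9500.

δ ≈ 0.9500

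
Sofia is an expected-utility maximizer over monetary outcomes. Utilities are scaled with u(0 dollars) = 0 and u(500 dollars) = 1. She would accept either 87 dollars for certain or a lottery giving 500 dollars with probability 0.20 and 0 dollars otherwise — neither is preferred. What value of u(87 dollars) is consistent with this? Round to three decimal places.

0.200

The indifference gives u(87 dollars) = 0.20·u(500 dollars) + 0.80·u(0 dollars) = 0.20·1 + 0.80·0 = 0.20.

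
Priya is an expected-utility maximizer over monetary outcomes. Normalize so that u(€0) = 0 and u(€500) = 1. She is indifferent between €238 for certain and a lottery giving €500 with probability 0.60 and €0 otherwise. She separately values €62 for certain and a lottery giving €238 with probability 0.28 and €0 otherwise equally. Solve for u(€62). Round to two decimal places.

0.17

From the first indifference, u(€238) = 0.60·u(€500) + 0.40·u(€0) = 0.60·1 + 0.40·0 = 0.60.
Chaining: u(€62) = 0.28·0.60 + 0.72·0.00 = 0.1680.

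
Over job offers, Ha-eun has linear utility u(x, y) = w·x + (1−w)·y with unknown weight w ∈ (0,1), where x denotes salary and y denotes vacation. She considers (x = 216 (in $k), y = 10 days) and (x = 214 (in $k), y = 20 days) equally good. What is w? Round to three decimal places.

w = 0.833

Indifference: w·216 + (1−w)·10 = w·214 + (1−w)·20.
Rearranging, 2·w − 10·(1−w) = 0.
So w/(1−w) = 10/2 = 5.0000, giving w = 10/(2+10) = 0.833.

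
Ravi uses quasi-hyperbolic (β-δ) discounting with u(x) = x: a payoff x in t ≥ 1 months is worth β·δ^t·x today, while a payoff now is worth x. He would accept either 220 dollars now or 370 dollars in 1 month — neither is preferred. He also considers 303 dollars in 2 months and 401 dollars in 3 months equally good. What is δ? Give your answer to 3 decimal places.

δ ≈ 0.756

The second indifference involves only future payoffs, so β cancels: β·δ^2·303 = β·δ^3·401, giving δ = 303/401 = 0.75561.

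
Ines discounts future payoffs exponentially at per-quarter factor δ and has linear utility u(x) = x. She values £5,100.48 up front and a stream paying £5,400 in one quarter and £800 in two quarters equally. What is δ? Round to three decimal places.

Present value of the stream is 5400·δ + 800·δ². Indifference gives 5400δ + 800δ² = 5100.48.
So 800δ² + 5400δ − 5100.48 = 0.
δ = (−5400 + √(5400² + 4·800·5100.48)) / (2·800) = (−5400 + √45481536.00) / 1600 ≈ 0.840.

δ ≈ 0.840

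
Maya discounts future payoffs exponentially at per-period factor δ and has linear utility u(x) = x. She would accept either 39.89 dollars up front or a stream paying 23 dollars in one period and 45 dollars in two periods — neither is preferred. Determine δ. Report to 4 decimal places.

The stream is worth 23δ + 45δ² today, so 23δ + 45δ² = 39.89.
So 45δ² + 23δ − 39.89 = 0.
δ = (−23 + √(23² + 4·45·39.89)) / (2·45) = (−23 + √7709.20) / 90 ≈ 0.7200.

δ ≈ 0.7200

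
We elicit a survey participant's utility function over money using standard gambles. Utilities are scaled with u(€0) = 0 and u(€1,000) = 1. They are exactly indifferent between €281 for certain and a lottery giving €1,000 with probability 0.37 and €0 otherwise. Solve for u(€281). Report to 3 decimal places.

The indifference gives u(€281) = 0.37·u(€1,000) + 0.63·u(€0) = 0.37·1 + 0.63·0 = 0.37.

0.370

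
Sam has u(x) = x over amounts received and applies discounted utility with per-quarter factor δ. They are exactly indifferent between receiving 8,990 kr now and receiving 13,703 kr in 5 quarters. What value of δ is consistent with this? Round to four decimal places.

δ ≈ 0.9192

Equating discounted utilities: u(8990) = δ^5·u(13703) ⇒ δ^5 = u(8990)/u(13703).
With u(x) = x: δ^5 = 8990/13703 = 0.65606.
Hence δ = (0.65606)^(1/5) = 0.919155.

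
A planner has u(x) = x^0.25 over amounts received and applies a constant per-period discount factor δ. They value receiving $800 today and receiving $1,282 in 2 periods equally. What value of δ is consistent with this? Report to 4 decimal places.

δ ≈ 0.9428

Indifference means u(800) = δ^2 · u(1282), so δ^2 = u(800)/u(1282).
With u(x) = x^0.25: δ^2 = 800^0.25/1282^0.25 = (800/1282)^0.25 = 0.88879.
Hence δ = (0.88879)^(1/2) = 0.942758.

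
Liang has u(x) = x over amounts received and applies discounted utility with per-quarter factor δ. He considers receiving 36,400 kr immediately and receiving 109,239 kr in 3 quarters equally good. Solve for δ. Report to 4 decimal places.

Indifference means u(36400) = δ^3 · u(109239), so δ^3 = u(36400)/u(109239).
With u(x) = x: δ^3 = 36400/109239 = 0.33321.
Hence δ = (0.33321)^(1/3) = 0.693279.

δ ≈ 0.6933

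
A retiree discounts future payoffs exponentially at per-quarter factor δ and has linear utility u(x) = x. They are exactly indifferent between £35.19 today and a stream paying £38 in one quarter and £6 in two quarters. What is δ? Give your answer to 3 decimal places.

Present value of the stream is 38·δ + 6·δ². Indifference gives 38δ + 6δ² = 35.19.
That is, 6δ² + 38δ − 35.19 = 0, a quadratic in δ.
δ = (−38 + √(38² + 4·6·35.19)) / (2·6) = (−38 + √2288.56) / 12 ≈ 0.820.

δ ≈ 0.820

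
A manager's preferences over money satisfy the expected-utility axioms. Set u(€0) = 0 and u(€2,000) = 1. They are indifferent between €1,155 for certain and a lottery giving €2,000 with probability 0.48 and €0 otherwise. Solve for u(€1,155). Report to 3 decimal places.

0.480

The indifference gives u(€1,155) = 0.48·u(€2,000) + 0.52·u(€0) = 0.48·1 + 0.52·0 = 0.48.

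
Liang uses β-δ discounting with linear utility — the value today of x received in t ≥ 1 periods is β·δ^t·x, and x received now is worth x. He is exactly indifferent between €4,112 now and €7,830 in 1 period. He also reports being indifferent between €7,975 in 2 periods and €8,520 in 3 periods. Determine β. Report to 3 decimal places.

β ≈ 0.561

Both payoffs in the second observation are in the future, so β drops out: δ^2·7975 = δ^3·8520 ⇒ δ = 7975/8520 = 0.93603.
Substituting δ into 4112 = β·δ·7830: β = 4112/(7329.137) ≈ 0.561.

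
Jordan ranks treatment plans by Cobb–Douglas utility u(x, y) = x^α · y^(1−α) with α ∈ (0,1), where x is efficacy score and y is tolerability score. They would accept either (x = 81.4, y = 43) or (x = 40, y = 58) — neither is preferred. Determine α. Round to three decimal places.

α ≈ 0.296

The Cobb–Douglas utilities coincide, so 81.4^α·43^(1−α) = 40^α·58^(1−α).
Taking logs: α·ln 81.4 + (1−α)·ln 43 = α·ln 40 + (1−α)·ln 58, i.e. α·0.710496 = (1−α)·0.299243.
So α/(1−α) = (0.299243)/(0.710496) = 0.421175, and α = 0.421175/1.421175 ≈ 0.296.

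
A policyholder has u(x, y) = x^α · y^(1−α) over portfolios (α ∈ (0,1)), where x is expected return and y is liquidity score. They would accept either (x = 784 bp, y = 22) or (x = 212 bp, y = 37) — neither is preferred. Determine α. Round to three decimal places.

α ≈ 0.284

The Cobb–Douglas utilities coincide, so 784^α·22^(1−α) = 212^α·37^(1−α).
Rearrange to (784/212)^α = (37/22)^(1−α) and take logs: α·1.307823 = (1−α)·0.519875.
With A = 1.307823 and B = 0.519875: α·A = (1−α)·B, so α = B/(A+B) = 0.519875/1.827698 ≈ 0.284.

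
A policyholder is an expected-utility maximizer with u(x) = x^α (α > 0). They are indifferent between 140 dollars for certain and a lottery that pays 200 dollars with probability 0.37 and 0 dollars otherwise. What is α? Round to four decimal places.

The lottery's expected utility is 0.37·u(200) + 0.63·u(0) = 0.37·200^α (since u(0) = 0 for α > 0).
Setting u(140) equal to that: 140^α = 0.37·200^α ⇒ (140/200)^α = 0.37.
α = ln(0.37) / ln(140/200) = -0.9942523/-0.3566749 ≈ 2.7876.

α ≈ 2.7876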